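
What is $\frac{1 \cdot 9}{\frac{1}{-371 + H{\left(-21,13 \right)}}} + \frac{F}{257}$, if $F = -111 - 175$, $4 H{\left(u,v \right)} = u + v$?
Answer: $- \frac{863035}{257} \approx -3358.1$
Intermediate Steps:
$H{\left(u,v \right)} = \frac{u}{4} + \frac{v}{4}$ ($H{\left(u,v \right)} = \frac{u + v}{4} = \frac{u}{4} + \frac{v}{4}$)
$F = -286$ ($F = -111 - 175 = -286$)
$\frac{1 \cdot 9}{\frac{1}{-371 + H{\left(-21,13 \right)}}} + \frac{F}{257} = \frac{1 \cdot 9}{\frac{1}{-371 + \left(\frac{1}{4} \left(-21\right) + \frac{1}{4} \cdot 13\right)}} - \frac{286}{257} = \frac{9}{\frac{1}{-371 + \left(- \frac{21}{4} + \frac{13}{4}\right)}} - \frac{286}{257} = \frac{9}{\frac{1}{-371 - 2}} - \frac{286}{257} = \frac{9}{\frac{1}{-373}} - \frac{286}{257} = \frac{9}{- \frac{1}{373}} - \frac{286}{257} = 9 \left(-373\right) - \frac{286}{257} = -3357 - \frac{286}{257} = - \frac{863035}{257}$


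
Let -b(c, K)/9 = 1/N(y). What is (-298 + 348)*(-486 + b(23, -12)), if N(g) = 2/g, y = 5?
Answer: -25425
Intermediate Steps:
b(c, K) = -45/2 (b(c, K) = -9/(2/5) = -9/(2*(1/5)) = -9/2/5 = -9*5/2 = -45/2)
(-298 + 348)*(-486 + b(23, -12)) = (-298 + 348)*(-486 - 45/2) = 50*(-1017/2) = -25425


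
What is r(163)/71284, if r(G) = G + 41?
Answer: 51/17821 ≈ 0.0028618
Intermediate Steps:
r(G) = 41 + G
r(163)/71284 = (41 + 163)/71284 = 204*(1/71284) = 51/17821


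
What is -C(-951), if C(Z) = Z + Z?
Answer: 1902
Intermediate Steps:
C(Z) = 2*Z
-C(-951) = -2*(-951) = -1*(-1902) = 1902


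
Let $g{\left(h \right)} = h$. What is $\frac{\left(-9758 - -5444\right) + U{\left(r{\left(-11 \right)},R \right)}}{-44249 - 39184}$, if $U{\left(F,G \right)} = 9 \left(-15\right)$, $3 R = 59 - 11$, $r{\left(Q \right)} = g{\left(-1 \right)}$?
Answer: $\frac{1483}{27811} \approx 0.053324$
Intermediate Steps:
$r{\left(Q \right)} = -1$
$R = 16$ ($R = \frac{59 - 11}{3} = \frac{1}{3} \cdot 48 = 16$)
$U{\left(F,G \right)} = -135$
$\frac{\left(-9758 - -5444\right) + U{\left(r{\left(-11 \right)},R \right)}}{-44249 - 39184} = \frac{\left(-9758 - -5444\right) - 135}{-44249 - 39184} = \frac{\left(-9758 + 5444\right) - 135}{-83433} = \left(-4314 - 135\right) \left(- \frac{1}{83433}\right) = \left(-4449\right) \left(- \frac{1}{83433}\right) = \frac{1483}{27811}$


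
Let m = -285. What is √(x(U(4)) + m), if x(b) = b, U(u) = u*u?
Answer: I*√269 ≈ 16.401*I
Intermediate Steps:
U(u) = u²
√(x(U(4)) + m) = √(4² - 285) = √(16 - 285) = √(-269) = I*√269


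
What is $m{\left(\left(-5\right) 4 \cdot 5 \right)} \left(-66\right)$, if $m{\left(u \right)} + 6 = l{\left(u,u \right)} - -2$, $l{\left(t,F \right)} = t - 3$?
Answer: $7062$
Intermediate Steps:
$l{\left(t,F \right)} = -3 + t$
$m{\left(u \right)} = -7 + u$ ($m{\left(u \right)} = -6 + \left(\left(-3 + u\right) - -2\right) = -6 + \left(\left(-3 + u\right) + 2\right) = -6 + \left(-1 + u\right) = -7 + u$)
$m{\left(\left(-5\right) 4 \cdot 5 \right)} \left(-66\right) = \left(-7 + \left(-5\right) 4 \cdot 5\right) \left(-66\right) = \left(-7 - 100\right) \left(-66\right) = \left(-107\right) \left(-66\right) = 7062$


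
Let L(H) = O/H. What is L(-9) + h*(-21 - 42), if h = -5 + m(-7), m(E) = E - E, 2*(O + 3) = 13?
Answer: 5663/18 ≈ 314.61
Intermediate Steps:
O = 7/2 (O = -3 + (½)*13 = -3 + 13/2 = 7/2 ≈ 3.5000)
m(E) = 0
L(H) = 7/(2*H)
h = -5 (h = -5 + 0 = -5)
L(-9) + h*(-21 - 42) = (7/2)/(-9) - 5*(-21 - 42) = (7/2)*(-⅑) - 5*(-63) = -7/18 + 315 = 5663/18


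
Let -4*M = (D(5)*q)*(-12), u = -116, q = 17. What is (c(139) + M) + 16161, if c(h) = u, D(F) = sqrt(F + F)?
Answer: 16045 + 51*sqrt(10) ≈ 16206.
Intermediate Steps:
D(F) = sqrt(2)*sqrt(F) (D(F) = sqrt(2*F) = sqrt(2)*sqrt(F))
c(h) = -116
M = 51*sqrt(10) (M = -(sqrt(2)*sqrt(5))*17*(-12)/4 = -sqrt(10)*17*(-12)/4 = -17*sqrt(10)*(-12)/4 = -(-51)*sqrt(10) = 51*sqrt(10) ≈ 161.28)
(c(139) + M) + 16161 = (-116 + 51*sqrt(10)) + 16161 = 16045 + 51*sqrt(10)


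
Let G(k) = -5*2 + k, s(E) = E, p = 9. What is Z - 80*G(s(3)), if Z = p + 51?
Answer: 620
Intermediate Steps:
G(k) = -10 + k
Z = 60 (Z = 9 + 51 = 60)
Z - 80*G(s(3)) = 60 - 80*(-10 + 3) = 60 - 80*(-7) = 60 + 560 = 620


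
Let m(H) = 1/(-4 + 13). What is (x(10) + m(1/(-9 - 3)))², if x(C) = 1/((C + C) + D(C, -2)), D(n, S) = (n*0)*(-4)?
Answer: 841/32400 ≈ 0.025957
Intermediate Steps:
D(n, S) = 0 (D(n, S) = 0*(-4) = 0)
m(H) = ⅑ (m(H) = 1/9 = ⅑)
x(C) = 1/(2*C) (x(C) = 1/((C + C) + 0) = 1/(2*C + 0) = 1/(2*C))
(x(10) + m(1/(-9 - 3)))² = ((½)/10 + ⅑)² = ((½)*(⅒) + ⅑)² = (1/20 + ⅑)² = (29/180)² = 841/32400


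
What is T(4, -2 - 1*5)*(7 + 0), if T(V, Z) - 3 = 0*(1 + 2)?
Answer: 21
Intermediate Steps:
T(V, Z) = 3 (T(V, Z) = 3 + 0*(1 + 2) = 3 + 0*3 = 3 + 0 = 3)
T(4, -2 - 1*5)*(7 + 0) = 3*(7 + 0) = 3*7 = 21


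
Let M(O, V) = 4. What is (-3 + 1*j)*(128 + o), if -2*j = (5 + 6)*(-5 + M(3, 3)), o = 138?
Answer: 665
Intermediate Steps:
j = 11/2 (j = -(5 + 6)*(-5 + 4)/2 = -11*(-1)/2 = -½*(-11) = 11/2 ≈ 5.5000)
(-3 + 1*j)*(128 + o) = (-3 + 1*(11/2))*(128 + 138) = (-3 + 11/2)*266 = (5/2)*266 = 665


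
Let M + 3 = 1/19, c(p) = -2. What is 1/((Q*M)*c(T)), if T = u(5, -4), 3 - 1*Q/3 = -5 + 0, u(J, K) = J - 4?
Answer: 19/2688 ≈ 0.0070685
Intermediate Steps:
u(J, K) = -4 + J
Q = 24 (Q = 9 - 3*(-5 + 0) = 9 - 3*(-5) = 9 + 15 = 24)
T = 1 (T = -4 + 5 = 1)
M = -56/19 (M = -3 + 1/19 = -56/19 ≈ -2.9474)
1/((Q*M)*c(T)) = 1/((24*(-56/19))*(-2)) = 1/(-1344/19*(-2)) = 1/(2688/19) = 19/2688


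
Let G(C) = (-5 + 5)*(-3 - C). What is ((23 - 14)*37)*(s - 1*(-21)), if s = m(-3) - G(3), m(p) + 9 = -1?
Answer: 3663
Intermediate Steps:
G(C) = 0 (G(C) = 0*(-3 - C) = 0)
m(p) = -10 (m(p) = -9 - 1 = -10)
s = -10 (s = -10 - 1*0 = -10 + 0 = -10)
((23 - 14)*37)*(s - 1*(-21)) = ((23 - 14)*37)*(-10 - 1*(-21)) = (9*37)*(-10 + 21) = 333*11 = 3663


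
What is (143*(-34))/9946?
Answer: -2431/4973 ≈ -0.48884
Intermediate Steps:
(143*(-34))/9946 = -4862*1/9946 = -2431/4973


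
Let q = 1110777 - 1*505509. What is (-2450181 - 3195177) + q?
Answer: -5040090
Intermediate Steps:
q = 605268 (q = 1110777 - 505509 = 605268)
(-2450181 - 3195177) + q = (-2450181 - 3195177) + 605268 = -5645358 + 605268 = -5040090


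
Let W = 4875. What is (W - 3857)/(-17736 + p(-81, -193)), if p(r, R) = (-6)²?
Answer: -509/8850 ≈ -0.057514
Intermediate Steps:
p(r, R) = 36
(W - 3857)/(-17736 + p(-81, -193)) = (4875 - 3857)/(-17736 + 36) = 1018/(-17700) = 1018*(-1/17700) = -509/8850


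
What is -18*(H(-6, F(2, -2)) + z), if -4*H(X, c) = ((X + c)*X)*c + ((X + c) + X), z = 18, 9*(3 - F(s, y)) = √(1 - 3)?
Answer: -725/6 - I*√2/2 ≈ -120.83 - 0.70711*I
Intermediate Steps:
F(s, y) = 3 - I*√2/9 (F(s, y) = 3 - √(1 - 3)/9 = 3 - I*√2/9)
H(X, c) = -X/2 - c/4 - X*c*(X + c)/4 (H(X, c) = -(((X + c)*X)*c + ((X + c) + X))/4 = -((X*(X + c))*c + (c + 2*X))/4 = -(X*c*(X + c) + (c + 2*X))/4 = -(c + 2*X + X*c*(X + c))/4 = -X/2 - c/4 - X*c*(X + c)/4)
-18*(H(-6, F(2, -2)) + z) = -18*((-½*(-6) - (3 - I*√2/9)/4 - ¼*(-6)*(3 - I*√2/9)² - ¼*(3 - I*√2/9)*(-6)²) + 18) = -18*((3 + (-¾ + I*√2/36) + 3*(3 - I*√2/9)²/2 - ¼*(3 - I*√2/9)*36) + 18) = -18*((3 + (-¾ + I*√2/36) + 3*(3 - I*√2/9)²/2 + (-27 + I*√2)) + 18) = -18*((-99/4 + 3*(3 - I*√2/9)²/2 + 37*I*√2/36) + 18) = -18*(-27/4 + 3*(3 - I*√2/9)²/2 + 37*I*√2/36) = 243/2 - 27*(3 - I*√2/9)² - 37*I*√2/2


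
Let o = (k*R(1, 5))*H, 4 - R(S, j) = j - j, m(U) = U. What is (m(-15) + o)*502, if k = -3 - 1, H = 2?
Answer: -23594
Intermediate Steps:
R(S, j) = 4 (R(S, j) = 4 - (j - j) = 4 - 1*0 = 4 + 0 = 4)
k = -4
o = -32 (o = -4*4*2 = -16*2 = -32)
(m(-15) + o)*502 = (-15 - 32)*502 = -47*502 = -23594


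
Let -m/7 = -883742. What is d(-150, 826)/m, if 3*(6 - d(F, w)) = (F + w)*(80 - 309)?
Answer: 77411/9279291 ≈ 0.0083423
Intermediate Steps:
m = 6186194 (m = -7*(-883742) = 6186194)
d(F, w) = 6 + 229*F/3 + 229*w/3 (d(F, w) = 6 - (F + w)*(80 - 309)/3 = 6 - (F + w)*(-229)/3 = 6 - (-229*F - 229*w)/3 = 6 + (229*F/3 + 229*w/3) = 6 + 229*F/3 + 229*w/3)
d(-150, 826)/m = (6 + (229/3)*(-150) + (229/3)*826)/6186194 = (6 - 11450 + 189154/3)*(1/6186194) = (154822/3)*(1/6186194) = 77411/9279291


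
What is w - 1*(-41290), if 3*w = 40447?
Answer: 164317/3 ≈ 54772.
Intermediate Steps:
w = 40447/3 (w = (⅓)*40447 = 40447/3 ≈ 13482.)
w - 1*(-41290) = 40447/3 - 1*(-41290) = 40447/3 + 41290 = 164317/3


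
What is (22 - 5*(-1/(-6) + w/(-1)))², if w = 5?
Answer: 76729/36 ≈ 2131.4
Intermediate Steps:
(22 - 5*(-1/(-6) + w/(-1)))² = (22 - 5*(-1/(-6) + 5/(-1)))² = (22 - 5*(-1*(-⅙) + 5*(-1)))² = (22 - 5*(⅙ - 5))² = (22 - 5*(-29/6))² = (22 + 145/6)² = (277/6)² = 76729/36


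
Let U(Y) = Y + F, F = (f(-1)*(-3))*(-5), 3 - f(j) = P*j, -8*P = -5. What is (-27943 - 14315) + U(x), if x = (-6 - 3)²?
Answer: -336981/8 ≈ -42123.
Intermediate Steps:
P = 5/8 (P = -⅛*(-5) = 5/8 ≈ 0.62500)
f(j) = 3 - 5*j/8
x = 81 (x = (-9)² = 81)
F = 435/8 (F = ((3 - 5/8*(-1))*(-3))*(-5) = ((3 + 5/8)*(-3))*(-5) = ((29/8)*(-3))*(-5) = -87/8*(-5) = 435/8 ≈ 54.375)
U(Y) = 435/8 + Y (U(Y) = Y + 435/8 = 435/8 + Y)
(-27943 - 14315) + U(x) = (-27943 - 14315) + (435/8 + 81) = -42258 + 1083/8 = -336981/8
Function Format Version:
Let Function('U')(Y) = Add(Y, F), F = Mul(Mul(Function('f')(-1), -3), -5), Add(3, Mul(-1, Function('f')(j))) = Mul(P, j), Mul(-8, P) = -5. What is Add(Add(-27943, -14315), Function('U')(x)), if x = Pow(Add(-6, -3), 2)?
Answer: Rational(-336981, 8) ≈ -42123.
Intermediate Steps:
P = Rational(5, 8) (P = Mul(Rational(-1, 8), -5) = Rational(5, 8) ≈ 0.62500)
Function('f')(j) = Add(3, Mul(Rational(-5, 8), j)) (Function('f')(j) = Add(3, Mul(-1, Mul(Rational(5, 8), j))) = Add(3, Mul(Rational(-5, 8), j)))
x = 81 (x = Pow(-9, 2) = 81)
F = Rational(435, 8) (F = Mul(Mul(Add(3, Mul(Rational(-5, 8), -1)), -3), -5) = Mul(Mul(Add(3, Rational(5, 8)), -3), -5) = Mul(Mul(Rational(29, 8), -3), -5) = Mul(Rational(-87, 8), -5) = Rational(435, 8) ≈ 54.375)
Function('U')(Y) = Add(Rational(435, 8), Y) (Function('U')(Y) = Add(Y, Rational(435, 8)) = Add(Rational(435, 8), Y))
Add(Add(-27943, -14315), Function('U')(x)) = Add(Add(-27943, -14315), Add(Rational(435, 8), 81)) = Add(-42258, Rational(1083, 8)) = Rational(-336981, 8)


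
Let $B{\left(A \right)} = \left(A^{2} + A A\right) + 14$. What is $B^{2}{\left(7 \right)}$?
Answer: $12544$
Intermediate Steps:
$B{\left(A \right)} = 14 + 2 A^{2}$ ($B{\left(A \right)} = \left(A^{2} + A^{2}\right) + 14 = 2 A^{2} + 14 = 14 + 2 A^{2}$)
$B^{2}{\left(7 \right)} = \left(14 + 2 \cdot 7^{2}\right)^{2} = \left(14 + 2 \cdot 49\right)^{2} = \left(14 + 98\right)^{2} = 112^{2} = 12544$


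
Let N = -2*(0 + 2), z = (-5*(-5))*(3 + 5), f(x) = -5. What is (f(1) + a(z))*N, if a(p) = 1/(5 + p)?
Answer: 4096/205 ≈ 19.980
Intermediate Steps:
z = 200 (z = 25*8 = 200)
N = -4 (N = -2*2 = -4)
(f(1) + a(z))*N = (-5 + 1/(5 + 200))*(-4) = (-5 + 1/205)*(-4) = -1024/205*(-4) = 4096/205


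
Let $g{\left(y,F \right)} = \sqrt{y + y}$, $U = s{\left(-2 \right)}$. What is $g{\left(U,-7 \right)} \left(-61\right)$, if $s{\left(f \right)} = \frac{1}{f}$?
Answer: $- 61 i \approx - 61.0 i$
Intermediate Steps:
$U = - \frac{1}{2}$ ($U = \frac{1}{-2} = - \frac{1}{2} \approx -0.5$)
$g{\left(y,F \right)} = \sqrt{2} \sqrt{y}$ ($g{\left(y,F \right)} = \sqrt{2 y} = \sqrt{2} \sqrt{y}$)
$g{\left(U,-7 \right)} \left(-61\right) = \sqrt{2} \sqrt{- \frac{1}{2}} \left(-61\right) = \sqrt{2} \frac{i \sqrt{2}}{2} \left(-61\right) = i \left(-61\right) = - 61 i$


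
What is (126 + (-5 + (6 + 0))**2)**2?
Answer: 16129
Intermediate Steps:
(126 + (-5 + (6 + 0))**2)**2 = (126 + (-5 + 6)**2)**2 = (126 + 1**2)**2 = (126 + 1)**2 = 127**2 = 16129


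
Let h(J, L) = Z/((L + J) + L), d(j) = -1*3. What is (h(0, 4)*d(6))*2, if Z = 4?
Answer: -3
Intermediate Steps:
d(j) = -3
h(J, L) = 4/(J + 2*L) (h(J, L) = 4/((L + J) + L) = 4/((J + L) + L) = 4/(J + 2*L))
(h(0, 4)*d(6))*2 = ((4/(0 + 2*4))*(-3))*2 = ((4/(0 + 8))*(-3))*2 = ((4/8)*(-3))*2 = ((4*(⅛))*(-3))*2 = ((½)*(-3))*2 = -3/2*2 = -3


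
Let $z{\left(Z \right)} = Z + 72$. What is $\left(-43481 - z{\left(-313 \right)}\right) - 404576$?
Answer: $-447816$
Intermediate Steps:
$z{\left(Z \right)} = 72 + Z$
$\left(-43481 - z{\left(-313 \right)}\right) - 404576 = \left(-43481 - \left(72 - 313\right)\right) - 404576 = \left(-43481 - -241\right) - 404576 = \left(-43481 + 241\right) - 404576 = -43240 - 404576 = -447816$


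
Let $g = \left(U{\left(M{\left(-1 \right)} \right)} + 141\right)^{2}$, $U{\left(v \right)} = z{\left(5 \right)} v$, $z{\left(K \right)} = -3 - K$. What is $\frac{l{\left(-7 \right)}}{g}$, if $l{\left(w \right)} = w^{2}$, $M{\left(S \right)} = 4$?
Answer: $\frac{49}{11881} \approx 0.0041242$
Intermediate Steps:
$U{\left(v \right)} = - 8 v$ ($U{\left(v \right)} = \left(-3 - 5\right) v = - 8 v$)
$g = 11881$ ($g = \left(\left(-8\right) 4 + 141\right)^{2} = \left(-32 + 141\right)^{2} = 109^{2} = 11881$)
$\frac{l{\left(-7 \right)}}{g} = \frac{\left(-7\right)^{2}}{11881} = 49 \cdot \frac{1}{11881} = \frac{49}{11881}$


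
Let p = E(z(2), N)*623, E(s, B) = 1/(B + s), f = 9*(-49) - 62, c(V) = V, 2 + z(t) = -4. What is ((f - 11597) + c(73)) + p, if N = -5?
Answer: -132920/11 ≈ -12084.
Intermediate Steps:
z(t) = -6 (z(t) = -2 - 4 = -6)
f = -503 (f = -441 - 62 = -503)
p = -623/11 (p = 623/(-5 - 6) = 623/(-11) = -1/11*623 = -623/11 ≈ -56.636)
((f - 11597) + c(73)) + p = ((-503 - 11597) + 73) - 623/11 = (-12100 + 73) - 623/11 = -12027 - 623/11 = -132920/11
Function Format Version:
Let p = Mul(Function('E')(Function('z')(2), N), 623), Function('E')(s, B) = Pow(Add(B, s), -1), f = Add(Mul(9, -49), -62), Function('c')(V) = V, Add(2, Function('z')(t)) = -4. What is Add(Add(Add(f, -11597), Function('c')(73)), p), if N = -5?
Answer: Rational(-132920, 11) ≈ -12084.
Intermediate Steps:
Function('z')(t) = -6 (Function('z')(t) = Add(-2, -4) = -6)
f = -503 (f = Add(-441, -62) = -503)
p = Rational(-623, 11) (p = Mul(Pow(Add(-5, -6), -1), 623) = Mul(Pow(-11, -1), 623) = Mul(Rational(-1, 11), 623) = Rational(-623, 11) ≈ -56.636)
Add(Add(Add(f, -11597), Function('c')(73)), p) = Add(Add(Add(-503, -11597), 73), Rational(-623, 11)) = Add(Add(-12100, 73), Rational(-623, 11)) = Add(-12027, Rational(-623, 11)) = Rational(-132920, 11)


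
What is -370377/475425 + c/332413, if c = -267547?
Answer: -27812962464/17559716725 ≈ -1.5839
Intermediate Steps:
-370377/475425 + c/332413 = -370377/475425 - 267547/332413 = -370377*1/475425 - 267547*1/332413 = -41153/52825 - 267547/332413 = -27812962464/17559716725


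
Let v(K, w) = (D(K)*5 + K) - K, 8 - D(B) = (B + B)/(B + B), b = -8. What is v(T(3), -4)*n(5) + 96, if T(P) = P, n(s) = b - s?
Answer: -359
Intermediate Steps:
D(B) = 7 (D(B) = 8 - (B + B)/(B + B) = 8 - 2*B/(2*B) = 8 - 2*B*1/(2*B) = 8 - 1*1 = 8 - 1 = 7)
n(s) = -8 - s
v(K, w) = 35 (v(K, w) = (7*5 + K) - K = (35 + K) - K = 35)
v(T(3), -4)*n(5) + 96 = 35*(-8 - 1*5) + 96 = 35*(-8 - 5) + 96 = 35*(-13) + 96 = -455 + 96 = -359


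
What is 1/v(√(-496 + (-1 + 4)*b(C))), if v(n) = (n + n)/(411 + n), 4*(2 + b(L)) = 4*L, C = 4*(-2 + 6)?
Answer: ½ - 411*I*√454/908 ≈ 0.5 - 9.6446*I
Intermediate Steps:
C = 16 (C = 4*4 = 16)
b(L) = -2 + L (b(L) = -2 + (4*L)/4 = -2 + L)
v(n) = 2*n/(411 + n) (v(n) = (2*n)/(411 + n) = 2*n/(411 + n))
1/v(√(-496 + (-1 + 4)*b(C))) = 1/(2*√(-496 + (-1 + 4)*(-2 + 16))/(411 + √(-496 + (-1 + 4)*(-2 + 16)))) = 1/(2*√(-496 + 3*14)/(411 + √(-496 + 3*14))) = 1/(2*√(-496 + 42)/(411 + √(-496 + 42))) = 1/(2*√(-454)/(411 + √(-454))) = 1/(2*(I*√454)/(411 + I*√454)) = 1/(2*I*√454/(411 + I*√454)) = -I*√454*(411 + I*√454)/908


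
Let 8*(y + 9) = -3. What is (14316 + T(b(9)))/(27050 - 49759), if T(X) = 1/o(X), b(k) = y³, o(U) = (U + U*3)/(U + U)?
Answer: -28633/45418 ≈ -0.63043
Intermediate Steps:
y = -75/8 (y = -9 + (⅛)*(-3) = -9 - 3/8 = -75/8 ≈ -9.3750)
o(U) = 2 (o(U) = (U + 3*U)/((2*U)) = (4*U)*(1/(2*U)) = 2)
b(k) = -421875/512 (b(k) = (-75/8)³ = -421875/512)
T(X) = ½ (T(X) = 1/2 = ½)
(14316 + T(b(9)))/(27050 - 49759) = (14316 + ½)/(27050 - 49759) = (28633/2)/(-22709) = (28633/2)*(-1/22709) = -28633/45418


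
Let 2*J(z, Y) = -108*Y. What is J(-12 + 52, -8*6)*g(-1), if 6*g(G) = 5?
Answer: 2160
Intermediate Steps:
J(z, Y) = -54*Y (J(z, Y) = (-108*Y)/2 = -54*Y)
g(G) = ⅚ (g(G) = (⅙)*5 = ⅚)
J(-12 + 52, -8*6)*g(-1) = -(-432)*6*(⅚) = -54*(-48)*(⅚) = 2592*(⅚) = 2160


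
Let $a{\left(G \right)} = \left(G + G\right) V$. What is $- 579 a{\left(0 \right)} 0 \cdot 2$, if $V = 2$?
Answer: $0$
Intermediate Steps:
$a{\left(G \right)} = 4 G$ ($a{\left(G \right)} = \left(G + G\right) 2 = 2 G 2 = 4 G$)
$- 579 a{\left(0 \right)} 0 \cdot 2 = - 579 \cdot 4 \cdot 0 \cdot 0 \cdot 2 = - 579 \cdot 0 \cdot 0 \cdot 2 = - 579 \cdot 0 \cdot 2 = \left(-579\right) 0 = 0$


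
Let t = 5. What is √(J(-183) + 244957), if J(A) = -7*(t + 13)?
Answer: √244831 ≈ 494.80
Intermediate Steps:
J(A) = -126 (J(A) = -7*(5 + 13) = -7*18 = -126)
√(J(-183) + 244957) = √(-126 + 244957) = √244831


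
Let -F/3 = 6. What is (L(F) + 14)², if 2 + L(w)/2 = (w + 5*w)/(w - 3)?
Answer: 20164/49 ≈ 411.51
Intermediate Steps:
F = -18 (F = -3*6 = -18)
L(w) = -4 + 12*w/(-3 + w) (L(w) = -4 + 2*((w + 5*w)/(w - 3)) = -4 + 2*((6*w)/(-3 + w)) = -4 + 2*(6*w/(-3 + w)) = -4 + 12*w/(-3 + w))
(L(F) + 14)² = (4*(3 + 2*(-18))/(-3 - 18) + 14)² = (4*(3 - 36)/(-21) + 14)² = (4*(-1/21)*(-33) + 14)² = (44/7 + 14)² = (142/7)² = 20164/49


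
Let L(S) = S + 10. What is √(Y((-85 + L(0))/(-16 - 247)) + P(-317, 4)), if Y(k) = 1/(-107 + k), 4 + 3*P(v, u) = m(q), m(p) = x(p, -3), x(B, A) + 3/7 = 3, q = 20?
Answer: I*√168672253638/589386 ≈ 0.69682*I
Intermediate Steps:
x(B, A) = 18/7 (x(B, A) = -3/7 + 3 = 18/7)
L(S) = 10 + S
m(p) = 18/7
P(v, u) = -10/21 (P(v, u) = -4/3 + (⅓)*(18/7) = -4/3 + 6/7 = -10/21)
√(Y((-85 + L(0))/(-16 - 247)) + P(-317, 4)) = √(1/(-107 + (-85 + (10 + 0))/(-16 - 247)) - 10/21) = √(1/(-107 + (-85 + 10)/(-263)) - 10/21) = √(1/(-107 - 75*(-1/263)) - 10/21) = √(1/(-107 + 75/263) - 10/21) = √(1/(-28066/263) - 10/21) = √(-263/28066 - 10/21) = √(-286183/589386) = I*√168672253638/589386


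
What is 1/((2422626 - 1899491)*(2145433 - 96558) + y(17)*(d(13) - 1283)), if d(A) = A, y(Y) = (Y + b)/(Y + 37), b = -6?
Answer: 27/28939632017390 ≈ 9.3298e-13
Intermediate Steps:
y(Y) = (-6 + Y)/(37 + Y) (y(Y) = (Y - 6)/(Y + 37) = (-6 + Y)/(37 + Y))
1/((2422626 - 1899491)*(2145433 - 96558) + y(17)*(d(13) - 1283)) = 1/((2422626 - 1899491)*(2145433 - 96558) + ((-6 + 17)/(37 + 17))*(13 - 1283)) = 1/(523135*2048875 + (11/54)*(-1270)) = 1/(1071838223125 + ((1/54)*11)*(-1270)) = 1/(1071838223125 + (11/54)*(-1270)) = 1/(1071838223125 - 6985/27) = 1/(28939632017390/27) = 27/28939632017390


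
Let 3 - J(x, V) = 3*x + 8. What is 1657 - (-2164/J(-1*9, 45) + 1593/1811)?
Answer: 34951076/19921 ≈ 1754.5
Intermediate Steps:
J(x, V) = -5 - 3*x (J(x, V) = 3 - (3*x + 8) = 3 - (8 + 3*x) = 3 + (-8 - 3*x) = -5 - 3*x)
1657 - (-2164/J(-1*9, 45) + 1593/1811) = 1657 - (-2164/(-5 - (-3)*9) + 1593/1811) = 1657 - (-2164/(-5 - 3*(-9)) + 1593*(1/1811)) = 1657 - (-2164/(-5 + 27) + 1593/1811) = 1657 - (-2164/22 + 1593/1811) = 1657 - (-2164*1/22 + 1593/1811) = 1657 - (-1082/11 + 1593/1811) = 1657 - 1*(-1941979/19921) = 1657 + 1941979/19921 = 34951076/19921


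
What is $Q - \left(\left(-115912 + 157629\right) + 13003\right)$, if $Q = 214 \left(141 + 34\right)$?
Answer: $-17270$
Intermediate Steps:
$Q = 37450$ ($Q = 214 \cdot 175 = 37450$)
$Q - \left(\left(-115912 + 157629\right) + 13003\right) = 37450 - \left(\left(-115912 + 157629\right) + 13003\right) = 37450 - \left(41717 + 13003\right) = 37450 - 54720 = -17270$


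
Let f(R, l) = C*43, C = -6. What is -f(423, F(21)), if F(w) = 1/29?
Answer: 258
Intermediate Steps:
F(w) = 1/29
f(R, l) = -258 (f(R, l) = -6*43 = -258)
-f(423, F(21)) = -1*(-258) = 258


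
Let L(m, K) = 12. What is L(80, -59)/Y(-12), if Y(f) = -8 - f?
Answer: 3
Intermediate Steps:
L(80, -59)/Y(-12) = 12/(-8 - 1*(-12)) = 12/(-8 + 12) = 12/4 = 12*(¼) = 3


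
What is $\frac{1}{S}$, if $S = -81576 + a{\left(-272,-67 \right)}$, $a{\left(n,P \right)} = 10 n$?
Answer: $- \frac{1}{84296} \approx -1.1863 \cdot 10^{-5}$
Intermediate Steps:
$S = -84296$ ($S = -81576 + 10 \left(-272\right) = -81576 - 2720 = -84296$)
$\frac{1}{S} = \frac{1}{-84296} = - \frac{1}{84296}$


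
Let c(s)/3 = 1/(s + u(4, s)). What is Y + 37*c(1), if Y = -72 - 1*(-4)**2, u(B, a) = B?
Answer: -329/5 ≈ -65.800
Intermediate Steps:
Y = -88 (Y = -72 - 1*16 = -72 - 16 = -88)
c(s) = 3/(4 + s) (c(s) = 3/(s + 4) = 3/(4 + s))
Y + 37*c(1) = -88 + 37*(3/(4 + 1)) = -88 + 37*(3/5) = -88 + 111/5 = -329/5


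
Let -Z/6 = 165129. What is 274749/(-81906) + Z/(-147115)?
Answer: 13576878703/4016533730 ≈ 3.3802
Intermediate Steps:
Z = -990774 (Z = -6*165129 = -990774)
274749/(-81906) + Z/(-147115) = 274749/(-81906) - 990774/(-147115) = 274749*(-1/81906) - 990774*(-1/147115) = -91583/27302 + 990774/147115 = 13576878703/4016533730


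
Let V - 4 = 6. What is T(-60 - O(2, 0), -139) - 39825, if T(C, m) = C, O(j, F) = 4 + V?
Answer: -39899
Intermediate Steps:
V = 10 (V = 4 + 6 = 10)
O(j, F) = 14 (O(j, F) = 4 + 10 = 14)
T(-60 - O(2, 0), -139) - 39825 = (-60 - 1*14) - 39825 = (-60 - 14) - 39825 = -74 - 39825 = -39899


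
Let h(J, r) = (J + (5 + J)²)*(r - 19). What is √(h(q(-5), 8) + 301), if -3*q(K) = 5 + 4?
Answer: √290 ≈ 17.029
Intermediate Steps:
q(K) = -3 (q(K) = -(5 + 4)/3 = -⅓*9 = -3)
h(J, r) = (-19 + r)*(J + (5 + J)²) (h(J, r) = (J + (5 + J)²)*(-19 + r) = (-19 + r)*(J + (5 + J)²))
√(h(q(-5), 8) + 301) = √((-19*(-3) - 19*(5 - 3)² - 3*8 + 8*(5 - 3)²) + 301) = √((57 - 19*2² - 24 + 8*2²) + 301) = √((57 - 19*4 - 24 + 8*4) + 301) = √((57 - 76 - 24 + 32) + 301) = √(-11 + 301) = √290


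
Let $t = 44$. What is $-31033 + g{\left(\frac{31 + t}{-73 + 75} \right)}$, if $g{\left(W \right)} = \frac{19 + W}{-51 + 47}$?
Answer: $- \frac{248377}{8} \approx -31047.0$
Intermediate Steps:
$g{\left(W \right)} = - \frac{19}{4} - \frac{W}{4}$ ($g{\left(W \right)} = \frac{19 + W}{-4} = \left(19 + W\right) \left(- \frac{1}{4}\right) = - \frac{19}{4} - \frac{W}{4}$)
$-31033 + g{\left(\frac{31 + t}{-73 + 75} \right)} = -31033 - \left(\frac{19}{4} + \frac{\left(31 + 44\right) \frac{1}{-73 + 75}}{4}\right) = -31033 - \left(\frac{19}{4} + \frac{75 \cdot \frac{1}{2}}{4}\right) = -31033 - \frac{113}{8} = - \frac{248377}{8}$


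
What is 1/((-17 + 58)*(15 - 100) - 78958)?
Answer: -1/82443 ≈ -1.2130e-5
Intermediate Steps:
1/((-17 + 58)*(15 - 100) - 78958) = 1/(41*(-85) - 78958) = 1/(-3485 - 78958) = 1/(-82443) = -1/82443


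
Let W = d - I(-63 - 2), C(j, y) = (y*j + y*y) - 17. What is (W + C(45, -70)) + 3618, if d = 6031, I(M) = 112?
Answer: 11270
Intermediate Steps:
C(j, y) = -17 + y² + j*y (C(j, y) = (j*y + y²) - 17 = (y² + j*y) - 17 = -17 + y² + j*y)
W = 5919 (W = 6031 - 1*112 = 6031 - 112 = 5919)
(W + C(45, -70)) + 3618 = (5919 + (-17 + (-70)² + 45*(-70))) + 3618 = (5919 + (-17 + 4900 - 3150)) + 3618 = (5919 + 1733) + 3618 = 7652 + 3618 = 11270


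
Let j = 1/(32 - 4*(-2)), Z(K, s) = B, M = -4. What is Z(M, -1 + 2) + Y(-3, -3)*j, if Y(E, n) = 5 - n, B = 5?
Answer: 26/5 ≈ 5.2000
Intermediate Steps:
Z(K, s) = 5
j = 1/40 (j = 1/(32 + 8) = 1/40 ≈ 0.025000)
Z(M, -1 + 2) + Y(-3, -3)*j = 5 + (5 - 1*(-3))*(1/40) = 5 + (5 + 3)*(1/40) = 5 + 8*(1/40) = 5 + ⅕ = 26/5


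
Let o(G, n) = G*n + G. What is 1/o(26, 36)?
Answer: 1/962 ≈ 0.0010395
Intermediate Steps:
o(G, n) = G + G*n
1/o(26, 36) = 1/(26*(1 + 36)) = 1/(26*37) = 1/962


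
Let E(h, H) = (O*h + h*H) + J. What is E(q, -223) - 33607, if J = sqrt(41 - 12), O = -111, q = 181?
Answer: -94061 + sqrt(29) ≈ -94056.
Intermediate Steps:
J = sqrt(29) ≈ 5.3852
E(h, H) = sqrt(29) - 111*h + H*h (E(h, H) = (-111*h + h*H) + sqrt(29) = (-111*h + H*h) + sqrt(29) = sqrt(29) - 111*h + H*h)
E(q, -223) - 33607 = (sqrt(29) - 111*181 - 223*181) - 33607 = (sqrt(29) - 20091 - 40363) - 33607 = (-60454 + sqrt(29)) - 33607 = -94061 + sqrt(29)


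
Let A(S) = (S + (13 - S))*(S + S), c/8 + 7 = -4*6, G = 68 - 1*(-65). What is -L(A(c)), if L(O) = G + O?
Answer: 6315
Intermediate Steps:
G = 133 (G = 68 + 65 = 133)
c = -248 (c = -56 + 8*(-4*6) = -56 + 8*(-24) = -56 - 192 = -248)
A(S) = 26*S (A(S) = 13*(2*S) = 26*S)
L(O) = 133 + O
-L(A(c)) = -(133 + 26*(-248)) = -(133 - 6448) = -1*(-6315) = 6315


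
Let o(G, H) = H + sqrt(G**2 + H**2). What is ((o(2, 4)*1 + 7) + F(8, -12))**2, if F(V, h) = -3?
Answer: 84 + 32*sqrt(5) ≈ 155.55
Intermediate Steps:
((o(2, 4)*1 + 7) + F(8, -12))**2 = (((4 + sqrt(2**2 + 4**2))*1 + 7) - 3)**2 = (((4 + sqrt(4 + 16))*1 + 7) - 3)**2 = (((4 + sqrt(20))*1 + 7) - 3)**2 = (((4 + 2*sqrt(5))*1 + 7) - 3)**2 = (((4 + 2*sqrt(5)) + 7) - 3)**2 = ((11 + 2*sqrt(5)) - 3)**2 = (8 + 2*sqrt(5))**2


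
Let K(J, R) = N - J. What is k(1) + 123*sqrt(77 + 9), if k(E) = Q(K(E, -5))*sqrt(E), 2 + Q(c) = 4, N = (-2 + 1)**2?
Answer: 2 + 123*sqrt(86) ≈ 1142.7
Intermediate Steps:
N = 1 (N = (-1)**2 = 1)
K(J, R) = 1 - J
Q(c) = 2 (Q(c) = -2 + 4 = 2)
k(E) = 2*sqrt(E)
k(1) + 123*sqrt(77 + 9) = 2*sqrt(1) + 123*sqrt(77 + 9) = 2*1 + 123*sqrt(86) = 2 + 123*sqrt(86)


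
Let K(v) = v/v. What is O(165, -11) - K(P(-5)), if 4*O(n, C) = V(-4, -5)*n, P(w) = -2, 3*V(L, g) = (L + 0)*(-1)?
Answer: 54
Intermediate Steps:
V(L, g) = -L/3 (V(L, g) = ((L + 0)*(-1))/3 = (L*(-1))/3 = (-L)/3 = -L/3)
K(v) = 1
O(n, C) = n/3 (O(n, C) = ((-1/3*(-4))*n)/4 = (4*n/3)/4 = n/3)
O(165, -11) - K(P(-5)) = (1/3)*165 - 1*1 = 55 - 1 = 54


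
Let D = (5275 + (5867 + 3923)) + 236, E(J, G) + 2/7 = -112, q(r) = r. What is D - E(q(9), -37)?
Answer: 107893/7 ≈ 15413.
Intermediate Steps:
E(J, G) = -786/7 (E(J, G) = -2/7 - 112 = -786/7)
D = 15301 (D = (5275 + 9790) + 236 = 15065 + 236 = 15301)
D - E(q(9), -37) = 15301 - 1*(-786/7) = 15301 + 786/7 = 107893/7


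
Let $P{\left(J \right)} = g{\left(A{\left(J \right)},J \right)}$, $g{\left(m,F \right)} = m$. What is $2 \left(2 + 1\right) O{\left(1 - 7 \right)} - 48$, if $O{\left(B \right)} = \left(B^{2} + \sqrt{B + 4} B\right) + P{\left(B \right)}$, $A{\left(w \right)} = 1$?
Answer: $174 - 36 i \sqrt{2} \approx 174.0 - 50.912 i$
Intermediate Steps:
$P{\left(J \right)} = 1$
$O{\left(B \right)} = 1 + B^{2} + B \sqrt{4 + B}$ ($O{\left(B \right)} = \left(B^{2} + \sqrt{B + 4} B\right) + 1 = \left(B^{2} + \sqrt{4 + B} B\right) + 1 = \left(B^{2} + B \sqrt{4 + B}\right) + 1 = 1 + B^{2} + B \sqrt{4 + B}$)
$2 \left(2 + 1\right) O{\left(1 - 7 \right)} - 48 = 2 \left(2 + 1\right) \left(1 + \left(1 - 7\right)^{2} + \left(1 - 7\right) \sqrt{4 + \left(1 - 7\right)}\right) - 48 = 2 \cdot 3 \left(1 + \left(1 - 7\right)^{2} + \left(1 - 7\right) \sqrt{4 + \left(1 - 7\right)}\right) - 48 = 6 \left(1 + \left(-6\right)^{2} - 6 \sqrt{4 - 6}\right) - 48 = 6 \left(1 + 36 - 6 \sqrt{-2}\right) - 48 = 6 \left(1 + 36 - 6 i \sqrt{2}\right) - 48 = 6 \left(37 - 6 i \sqrt{2}\right) - 48 = \left(222 - 36 i \sqrt{2}\right) - 48 = 174 - 36 i \sqrt{2}$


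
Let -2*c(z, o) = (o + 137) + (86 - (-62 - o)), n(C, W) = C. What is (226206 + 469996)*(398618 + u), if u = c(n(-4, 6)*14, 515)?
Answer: 277060896021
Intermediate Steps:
c(z, o) = -285/2 - o (c(z, o) = -((o + 137) + (86 - (-62 - o)))/2 = -((137 + o) + (86 + (62 + o)))/2 = -((137 + o) + (148 + o))/2 = -(285 + 2*o)/2 = -285/2 - o)
u = -1315/2 (u = -285/2 - 1*515 = -285/2 - 515 = -1315/2 ≈ -657.50)
(226206 + 469996)*(398618 + u) = (226206 + 469996)*(398618 - 1315/2) = 696202*(795921/2) = 277060896021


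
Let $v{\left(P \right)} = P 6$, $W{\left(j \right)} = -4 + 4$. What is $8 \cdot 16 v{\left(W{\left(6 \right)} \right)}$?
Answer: $0$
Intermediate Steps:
$W{\left(j \right)} = 0$
$v{\left(P \right)} = 6 P$
$8 \cdot 16 v{\left(W{\left(6 \right)} \right)} = 8 \cdot 16 \cdot 6 \cdot 0 = 128 \cdot 0 = 0$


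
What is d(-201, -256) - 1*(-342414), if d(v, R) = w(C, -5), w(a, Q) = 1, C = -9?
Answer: 342415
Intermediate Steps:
d(v, R) = 1
d(-201, -256) - 1*(-342414) = 1 - 1*(-342414) = 1 + 342414 = 342415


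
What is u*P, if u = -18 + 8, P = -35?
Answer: 350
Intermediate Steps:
u = -10
u*P = -10*(-35) = 350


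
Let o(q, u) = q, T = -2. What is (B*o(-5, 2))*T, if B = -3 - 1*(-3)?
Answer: 0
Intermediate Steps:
B = 0 (B = -3 + 3 = 0)
(B*o(-5, 2))*T = (0*(-5))*(-2) = 0*(-2) = 0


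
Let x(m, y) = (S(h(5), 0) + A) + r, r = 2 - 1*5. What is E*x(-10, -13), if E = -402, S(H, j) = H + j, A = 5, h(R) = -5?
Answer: 1206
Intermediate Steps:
r = -3 (r = 2 - 5 = -3)
x(m, y) = -3 (x(m, y) = ((-5 + 0) + 5) - 3 = (-5 + 5) - 3 = 0 - 3 = -3)
E*x(-10, -13) = -402*(-3) = 1206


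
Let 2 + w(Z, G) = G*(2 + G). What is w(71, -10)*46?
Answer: 3588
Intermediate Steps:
w(Z, G) = -2 + G*(2 + G)
w(71, -10)*46 = (-2 + (-10)² + 2*(-10))*46 = (-2 + 100 - 20)*46 = 78*46 = 3588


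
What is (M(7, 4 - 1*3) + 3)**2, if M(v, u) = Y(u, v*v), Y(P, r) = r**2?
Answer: 5779216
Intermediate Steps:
M(v, u) = v**4 (M(v, u) = (v*v)**2 = (v**2)**2 = v**4)
(M(7, 4 - 1*3) + 3)**2 = (7**4 + 3)**2 = (2401 + 3)**2 = 2404**2 = 5779216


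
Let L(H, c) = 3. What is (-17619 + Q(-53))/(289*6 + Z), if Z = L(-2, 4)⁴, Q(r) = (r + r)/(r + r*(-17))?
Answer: -140953/14520 ≈ -9.7075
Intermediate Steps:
Q(r) = -⅛ (Q(r) = (2*r)/(r - 17*r) = (2*r)/((-16*r)) = (2*r)*(-1/(16*r)) = -⅛)
Z = 81 (Z = 3⁴ = 81)
(-17619 + Q(-53))/(289*6 + Z) = (-17619 - ⅛)/(289*6 + 81) = -140953/(8*(1734 + 81)) = -140953/8/1815 = -140953/8*1/1815 = -140953/14520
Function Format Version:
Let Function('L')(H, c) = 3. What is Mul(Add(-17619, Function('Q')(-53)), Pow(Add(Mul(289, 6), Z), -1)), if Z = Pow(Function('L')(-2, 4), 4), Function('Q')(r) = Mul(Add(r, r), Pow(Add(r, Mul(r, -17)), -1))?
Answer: Rational(-140953, 14520) ≈ -9.7075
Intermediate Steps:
Function('Q')(r) = Rational(-1, 8) (Function('Q')(r) = Mul(Mul(2, r), Pow(Add(r, Mul(-17, r)), -1)) = Mul(Mul(2, r), Pow(Mul(-16, r), -1)) = Mul(Mul(2, r), Mul(Rational(-1, 16), Pow(r, -1))) = Rational(-1, 8))
Z = 81 (Z = Pow(3, 4) = 81)
Mul(Add(-17619, Function('Q')(-53)), Pow(Add(Mul(289, 6), Z), -1)) = Mul(Add(-17619, Rational(-1, 8)), Pow(Add(Mul(289, 6), 81), -1)) = Mul(Rational(-140953, 8), Pow(Add(1734, 81), -1)) = Mul(Rational(-140953, 8), Pow(1815, -1)) = Mul(Rational(-140953, 8), Rational(1, 1815)) = Rational(-140953, 14520)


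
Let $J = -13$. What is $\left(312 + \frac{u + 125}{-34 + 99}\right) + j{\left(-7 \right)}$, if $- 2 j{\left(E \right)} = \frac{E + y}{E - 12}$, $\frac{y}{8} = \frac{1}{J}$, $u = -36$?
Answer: $\frac{773527}{2470} \approx 313.17$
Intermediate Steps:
$y = - \frac{8}{13}$ ($y = \frac{8}{-13} = 8 \left(- \frac{1}{13}\right) = - \frac{8}{13} \approx -0.61539$)
$j{\left(E \right)} = - \frac{- \frac{8}{13} + E}{2 \left(-12 + E\right)}$ ($j{\left(E \right)} = - \frac{\left(E - \frac{8}{13}\right) \frac{1}{E - 12}}{2} = - \frac{\left(- \frac{8}{13} + E\right) \frac{1}{-12 + E}}{2} = - \frac{\frac{1}{-12 + E} \left(- \frac{8}{13} + E\right)}{2} = - \frac{- \frac{8}{13} + E}{2 \left(-12 + E\right)}$)
$\left(312 + \frac{u + 125}{-34 + 99}\right) + j{\left(-7 \right)} = \left(312 + \frac{-36 + 125}{-34 + 99}\right) + \frac{8 - -91}{26 \left(-12 - 7\right)} = \left(312 + \frac{89}{65}\right) + \frac{8 + 91}{26 \left(-19\right)} = \left(312 + 89 \cdot \frac{1}{65}\right) + \frac{1}{26} \left(- \frac{1}{19}\right) 99 = \left(312 + \frac{89}{65}\right) - \frac{99}{494} = \frac{20369}{65} - \frac{99}{494} = \frac{773527}{2470}$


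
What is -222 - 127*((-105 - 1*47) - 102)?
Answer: 32036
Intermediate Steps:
-222 - 127*((-105 - 1*47) - 102) = -222 - 127*((-105 - 47) - 102) = -222 - 127*(-152 - 102) = -222 - 127*(-254) = -222 + 32258 = 32036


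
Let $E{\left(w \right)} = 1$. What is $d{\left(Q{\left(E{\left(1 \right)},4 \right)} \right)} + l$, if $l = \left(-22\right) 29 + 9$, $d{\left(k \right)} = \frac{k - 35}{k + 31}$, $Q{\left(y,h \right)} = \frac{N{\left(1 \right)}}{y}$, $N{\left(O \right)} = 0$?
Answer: $- \frac{19534}{31} \approx -630.13$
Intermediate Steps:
$Q{\left(y,h \right)} = 0$ ($Q{\left(y,h \right)} = \frac{0}{y} = 0$)
$d{\left(k \right)} = \frac{-35 + k}{31 + k}$ ($d{\left(k \right)} = \frac{k - 35}{31 + k} = \frac{-35 + k}{31 + k}$)
$l = -629$ ($l = -638 + 9 = -629$)
$d{\left(Q{\left(E{\left(1 \right)},4 \right)} \right)} + l = \frac{-35 + 0}{31 + 0} - 629 = \frac{1}{31} \left(-35\right) - 629 = - \frac{35}{31} - 629 = - \frac{19534}{31}$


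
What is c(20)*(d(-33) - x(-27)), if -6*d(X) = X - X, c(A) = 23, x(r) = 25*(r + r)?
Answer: 31050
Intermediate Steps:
x(r) = 50*r (x(r) = 25*(2*r) = 50*r)
d(X) = 0 (d(X) = -(X - X)/6 = -1/6*0 = 0)
c(20)*(d(-33) - x(-27)) = 23*(0 - 50*(-27)) = 23*(0 - 1*(-1350)) = 23*(0 + 1350) = 23*1350 = 31050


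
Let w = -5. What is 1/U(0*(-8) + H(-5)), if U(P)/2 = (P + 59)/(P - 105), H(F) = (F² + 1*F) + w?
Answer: -45/74 ≈ -0.60811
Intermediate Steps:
H(F) = -5 + F + F² (H(F) = (F² + 1*F) - 5 = (F² + F) - 5 = (F + F²) - 5 = -5 + F + F²)
U(P) = 2*(59 + P)/(-105 + P) (U(P) = 2*((P + 59)/(P - 105)) = 2*((59 + P)/(-105 + P)) = 2*(59 + P)/(-105 + P))
1/U(0*(-8) + H(-5)) = 1/(2*(59 + (0*(-8) + (-5 - 5 + (-5)²)))/(-105 + (0*(-8) + (-5 - 5 + (-5)²)))) = 1/(2*(59 + (0 + (-5 - 5 + 25)))/(-105 + (0 + (-5 - 5 + 25)))) = 1/(2*(59 + (0 + 15))/(-105 + (0 + 15))) = 1/(2*(59 + 15)/(-105 + 15)) = 1/(2*74/(-90)) = 1/(2*(-1/90)*74) = 1/(-74/45) = -45/74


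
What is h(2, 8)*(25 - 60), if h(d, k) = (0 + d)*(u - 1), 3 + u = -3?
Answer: 490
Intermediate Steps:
u = -6 (u = -3 - 3 = -6)
h(d, k) = -7*d (h(d, k) = (0 + d)*(-6 - 1) = d*(-7) = -7*d)
h(2, 8)*(25 - 60) = (-7*2)*(25 - 60) = -14*(-35) = 490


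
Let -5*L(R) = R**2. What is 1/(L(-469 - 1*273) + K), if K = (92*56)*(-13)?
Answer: -5/885444 ≈ -5.6469e-6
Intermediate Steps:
L(R) = -R**2/5
K = -66976 (K = 5152*(-13) = -66976)
1/(L(-469 - 1*273) + K) = 1/(-(-469 - 1*273)**2/5 - 66976) = 1/(-(-469 - 273)**2/5 - 66976) = 1/(-1/5*(-742)**2 - 66976) = 1/(-1/5*550564 - 66976) = 1/(-550564/5 - 66976) = 1/(-885444/5) = -5/885444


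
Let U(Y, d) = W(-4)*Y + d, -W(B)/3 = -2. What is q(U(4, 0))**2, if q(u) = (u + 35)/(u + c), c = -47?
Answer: 3481/529 ≈ 6.5803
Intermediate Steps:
W(B) = 6 (W(B) = -3*(-2) = 6)
U(Y, d) = d + 6*Y (U(Y, d) = 6*Y + d = d + 6*Y)
q(u) = (35 + u)/(-47 + u) (q(u) = (u + 35)/(u - 47) = (35 + u)/(-47 + u))
q(U(4, 0))**2 = ((35 + (0 + 6*4))/(-47 + (0 + 6*4)))**2 = ((35 + (0 + 24))/(-47 + (0 + 24)))**2 = ((35 + 24)/(-47 + 24))**2 = (59/(-23))**2 = (-1/23*59)**2 = (-59/23)**2 = 3481/529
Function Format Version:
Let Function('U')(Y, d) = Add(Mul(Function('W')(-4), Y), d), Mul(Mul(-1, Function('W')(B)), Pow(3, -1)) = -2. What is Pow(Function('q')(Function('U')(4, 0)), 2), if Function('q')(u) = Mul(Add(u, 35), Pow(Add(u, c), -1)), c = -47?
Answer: Rational(3481, 529) ≈ 6.5803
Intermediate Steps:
Function('W')(B) = 6 (Function('W')(B) = Mul(-3, -2) = 6)
Function('U')(Y, d) = Add(d, Mul(6, Y)) (Function('U')(Y, d) = Add(Mul(6, Y), d) = Add(d, Mul(6, Y)))
Function('q')(u) = Mul(Pow(Add(-47, u), -1), Add(35, u)) (Function('q')(u) = Mul(Add(u, 35), Pow(Add(u, -47), -1)) = Mul(Add(35, u), Pow(Add(-47, u), -1)) = Mul(Pow(Add(-47, u), -1), Add(35, u)))
Pow(Function('q')(Function('U')(4, 0)), 2) = Pow(Mul(Pow(Add(-47, Add(0, Mul(6, 4))), -1), Add(35, Add(0, Mul(6, 4)))), 2) = Pow(Mul(Pow(Add(-47, Add(0, 24)), -1), Add(35, Add(0, 24))), 2) = Pow(Mul(Pow(Add(-47, 24), -1), Add(35, 24)), 2) = Pow(Mul(Pow(-23, -1), 59), 2) = Pow(Mul(Rational(-1, 23), 59), 2) = Pow(Rational(-59, 23), 2) = Rational(3481, 529)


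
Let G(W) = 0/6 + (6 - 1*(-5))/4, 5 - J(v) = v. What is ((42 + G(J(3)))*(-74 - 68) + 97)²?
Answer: 156625225/4 ≈ 3.9156e+7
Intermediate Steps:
J(v) = 5 - v
G(W) = 11/4 (G(W) = 0*(⅙) + (6 + 5)*(¼) = 0 + 11*(¼) = 0 + 11/4 = 11/4)
((42 + G(J(3)))*(-74 - 68) + 97)² = ((42 + 11/4)*(-74 - 68) + 97)² = ((179/4)*(-142) + 97)² = (-12709/2 + 97)² = (-12515/2)² = 156625225/4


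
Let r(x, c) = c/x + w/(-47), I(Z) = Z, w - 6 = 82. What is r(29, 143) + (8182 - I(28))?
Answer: 11118071/1363 ≈ 8157.1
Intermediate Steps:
w = 88 (w = 6 + 82 = 88)
r(x, c) = -88/47 + c/x (r(x, c) = c/x + 88/(-47) = c/x + 88*(-1/47) = c/x - 88/47 = -88/47 + c/x)
r(29, 143) + (8182 - I(28)) = (-88/47 + 143/29) + (8182 - 1*28) = (-88/47 + 143*(1/29)) + (8182 - 28) = (-88/47 + 143/29) + 8154 = 4169/1363 + 8154 = 11118071/1363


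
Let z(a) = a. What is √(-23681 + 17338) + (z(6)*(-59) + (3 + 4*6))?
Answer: -327 + I*√6343 ≈ -327.0 + 79.643*I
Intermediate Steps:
√(-23681 + 17338) + (z(6)*(-59) + (3 + 4*6)) = √(-23681 + 17338) + (6*(-59) + (3 + 4*6)) = √(-6343) + (-354 + (3 + 24)) = I*√6343 + (-354 + 27) = I*√6343 - 327 = -327 + I*√6343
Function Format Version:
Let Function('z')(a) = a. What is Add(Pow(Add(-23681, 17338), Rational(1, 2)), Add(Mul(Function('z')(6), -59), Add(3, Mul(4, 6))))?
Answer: Add(-327, Mul(I, Pow(6343, Rational(1, 2)))) ≈ Add(-327.00, Mul(79.643, I))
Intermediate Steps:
Add(Pow(Add(-23681, 17338), Rational(1, 2)), Add(Mul(Function('z')(6), -59), Add(3, Mul(4, 6)))) = Add(Pow(Add(-23681, 17338), Rational(1, 2)), Add(Mul(6, -59), Add(3, Mul(4, 6)))) = Add(Pow(-6343, Rational(1, 2)), Add(-354, Add(3, 24))) = Add(Mul(I, Pow(6343, Rational(1, 2))), Add(-354, 27)) = Add(Mul(I, Pow(6343, Rational(1, 2))), -327) = Add(-327, Mul(I, Pow(6343, Rational(1, 2))))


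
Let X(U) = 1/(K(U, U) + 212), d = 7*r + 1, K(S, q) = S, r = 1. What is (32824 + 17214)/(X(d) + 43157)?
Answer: 11008360/9494541 ≈ 1.1594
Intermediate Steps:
d = 8 (d = 7*1 + 1 = 7 + 1 = 8)
X(U) = 1/(212 + U) (X(U) = 1/(U + 212) = 1/(212 + U))
(32824 + 17214)/(X(d) + 43157) = (32824 + 17214)/(1/(212 + 8) + 43157) = 50038/(1/220 + 43157) = 50038/(9494541/220) = 50038*(220/9494541) = 11008360/9494541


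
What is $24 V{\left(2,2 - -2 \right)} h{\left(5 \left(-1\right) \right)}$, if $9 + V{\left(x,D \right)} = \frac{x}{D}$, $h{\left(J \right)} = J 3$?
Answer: $3060$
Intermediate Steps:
$h{\left(J \right)} = 3 J$
$V{\left(x,D \right)} = -9 + \frac{x}{D}$
$24 V{\left(2,2 - -2 \right)} h{\left(5 \left(-1\right) \right)} = 24 \left(-9 + \frac{2}{2 - -2}\right) 3 \cdot 5 \left(-1\right) = 24 \left(-9 + \frac{2}{2 + 2}\right) 3 \left(-5\right) = 24 \left(-9 + \frac{2}{4}\right) \left(-15\right) = 24 \left(-9 + 2 \cdot \frac{1}{4}\right) \left(-15\right) = 24 \left(-9 + \frac{1}{2}\right) \left(-15\right) = 24 \left(- \frac{17}{2}\right) \left(-15\right) = \left(-204\right) \left(-15\right) = 3060$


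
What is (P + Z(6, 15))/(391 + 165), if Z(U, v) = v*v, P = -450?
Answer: -225/556 ≈ -0.40468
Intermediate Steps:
Z(U, v) = v²
(P + Z(6, 15))/(391 + 165) = (-450 + 15²)/(391 + 165) = (-450 + 225)/556 = -225*1/556 = -225/556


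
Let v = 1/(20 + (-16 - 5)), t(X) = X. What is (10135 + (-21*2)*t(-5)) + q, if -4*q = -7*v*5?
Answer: 41345/4 ≈ 10336.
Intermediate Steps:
v = -1 (v = 1/(20 - 21) = 1/(-1) = -1)
q = -35/4 (q = -(-7*(-1))*5/4 = -7*5/4 = -1/4*35 = -35/4 ≈ -8.7500)
(10135 + (-21*2)*t(-5)) + q = (10135 - 21*2*(-5)) - 35/4 = (10135 - 42*(-5)) - 35/4 = (10135 + 210) - 35/4 = 10345 - 35/4 = 41345/4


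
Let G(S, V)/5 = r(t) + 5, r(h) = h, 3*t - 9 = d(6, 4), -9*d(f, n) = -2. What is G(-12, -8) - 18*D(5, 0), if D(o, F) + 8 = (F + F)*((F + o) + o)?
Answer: 4978/27 ≈ 184.37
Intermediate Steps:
d(f, n) = 2/9 (d(f, n) = -1/9*(-2) = 2/9)
t = 83/27 (t = 3 + (1/3)*(2/9) = 3 + 2/27 = 83/27 ≈ 3.0741)
G(S, V) = 1090/27 (G(S, V) = 5*(83/27 + 5) = 5*(218/27) = 1090/27)
D(o, F) = -8 + 2*F*(F + 2*o) (D(o, F) = -8 + (F + F)*((F + o) + o) = -8 + (2*F)*(F + 2*o) = -8 + 2*F*(F + 2*o))
G(-12, -8) - 18*D(5, 0) = 1090/27 - 18*(-8 + 2*0**2 + 4*0*5) = 1090/27 - 18*(-8 + 2*0 + 0) = 1090/27 - 18*(-8 + 0 + 0) = 1090/27 - 18*(-8) = 1090/27 + 144 = 4978/27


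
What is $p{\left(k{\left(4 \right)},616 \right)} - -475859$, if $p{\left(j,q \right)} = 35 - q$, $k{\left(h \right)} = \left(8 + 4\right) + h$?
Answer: $475278$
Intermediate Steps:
$k{\left(h \right)} = 12 + h$
$p{\left(k{\left(4 \right)},616 \right)} - -475859 = \left(35 - 616\right) - -475859 = \left(35 - 616\right) + 475859 = -581 + 475859 = 475278$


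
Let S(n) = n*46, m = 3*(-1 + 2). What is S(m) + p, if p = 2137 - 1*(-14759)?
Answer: 17034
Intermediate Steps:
p = 16896 (p = 2137 + 14759 = 16896)
m = 3 (m = 3*1 = 3)
S(n) = 46*n
S(m) + p = 46*3 + 16896 = 138 + 16896 = 17034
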